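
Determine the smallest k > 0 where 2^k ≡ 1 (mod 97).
48

97 is prime, so ord(2) divides φ(97) = 96.
Divisors of 96: 1, 2, 3, 4, 6, 8, 12, 16, 24, 32, 48, 96.
Repeated squaring: 2^1 ≡ 2, 2^2 ≡ 4, 2^4 ≡ 16, 2^8 ≡ 62, 2^16 ≡ 61, 2^32 ≡ 35, 2^64 ≡ 61 (mod 97).
Test 2^d mod 97 for each divisor d in increasing order:
2^1 ≡ 2
2^2 ≡ 4
2^3 = 2^2·2^1 ≡ 8
2^4 ≡ 16
2^6 = 2^4·2^2 ≡ 64
2^8 ≡ 62
2^12 = 2^8·2^4 ≡ 22
2^16 ≡ 61
2^24 = 2^16·2^8 ≡ 96
2^32 ≡ 35
2^48 = 2^32·2^16 ≡ 1  ← first divisor giving 1
The order is 48.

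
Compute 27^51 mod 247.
170

Repeated squaring. Binary of 51 = 110011.
27^1 ≡ 27 (mod 247); 27^2 ≡ 235 (mod 247); 27^4 ≡ 144 (mod 247); 27^8 ≡ 235 (mod 247); 27^16 ≡ 144 (mod 247); 27^32 ≡ 235 (mod 247)
27^51 = 27^1 × 27^2 × 27^16 × 27^32 ≡ 170 (mod 247)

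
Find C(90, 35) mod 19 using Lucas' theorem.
0

Using Lucas' theorem:
Write n=90 and k=35 in base 19:
n in base 19: [4, 14]
k in base 19: [1, 16]
C(90,35) mod 19 = ∏ C(n_i, k_i) mod 19
Digit binomials (mod 19): C(4,1) = 4; C(14,16) = 0 (k_i > n_i)
Product: 4 × 0 = 0 ≡ 0 (mod 19)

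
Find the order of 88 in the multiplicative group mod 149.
37

149 is prime, so ord(88) divides φ(149) = 148.
Divisors of 148: 1, 2, 4, 37, 74, 148.
Repeated squaring: 88^1 ≡ 88, 88^2 ≡ 145, 88^4 ≡ 16, 88^8 ≡ 107, 88^16 ≡ 125, 88^32 ≡ 129, 88^64 ≡ 102, 88^128 ≡ 123 (mod 149).
Test 88^d mod 149 for each divisor d in increasing order:
88^1 ≡ 88
88^2 ≡ 145
88^4 ≡ 16
88^37 = 88^32·88^4·88^1 ≡ 1  ← first divisor giving 1
The order is 37.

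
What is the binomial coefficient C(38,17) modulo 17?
2

Using Lucas' theorem:
Write n=38 and k=17 in base 17:
n in base 17: [2, 4]
k in base 17: [1, 0]
C(38,17) mod 17 = ∏ C(n_i, k_i) mod 17
Digit binomials (mod 17): C(2,1) = 2; C(4,0) = 1
Product: 2 × 1 = 2 ≡ 2 (mod 17)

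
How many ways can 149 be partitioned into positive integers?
37027355200

p(n) counts ways to write n as a sum of positive integers (order ignored).
Euler's pentagonal recurrence: p(k) = p(k-1) + p(k-2) - p(k-5) - p(k-7) + p(k-12) + p(k-15) - ... (offsets j(3j∓1)/2, signs ++--, p(0)=1, p(<0)=0).
DP table for k = 0..148: p(0)=1, p(1)=1, p(2)=2, p(3)=3, p(4)=5, p(5)=7, p(6)=11, p(7)=15, p(8)=22, p(9)=30, p(10)=42, p(11)=56, p(12)=77, p(13)=101, p(14)=135, p(15)=176, p(16)=231, p(17)=297, p(18)=385, p(19)=490, p(20)=627, p(21)=792, p(22)=1002, p(23)=1255, p(24)=1575, p(25)=1958, p(26)=2436, p(27)=3010, p(28)=3718, p(29)=4565, p(30)=5604, p(31)=6842, p(32)=8349, p(33)=10143, p(34)=12310, p(35)=14883, p(36)=17977, p(37)=21637, p(38)=26015, p(39)=31185, p(40)=37338, p(41)=44583, p(42)=53174, p(43)=63261, p(44)=75175, p(45)=89134, p(46)=105558, p(47)=124754, p(48)=147273, p(49)=173525, p(50)=204226, p(51)=239943, p(52)=281589, p(53)=329931, p(54)=386155, p(55)=451276, p(56)=526823, p(57)=614154, p(58)=715220, p(59)=831820, p(60)=966467, p(61)=1121505, p(62)=1300156, p(63)=1505499, p(64)=1741630, p(65)=2012558, p(66)=2323520, p(67)=2679689, p(68)=3087735, p(69)=3554345, p(70)=4087968, p(71)=4697205, p(72)=5392783, p(73)=6185689, p(74)=7089500, p(75)=8118264, p(76)=9289091, p(77)=10619863, p(78)=12132164, p(79)=13848650, p(80)=15796476, p(81)=18004327, p(82)=20506255, p(83)=23338469, p(84)=26543660, p(85)=30167357, p(86)=34262962, p(87)=38887673, p(88)=44108109, p(89)=49995925, p(90)=56634173, p(91)=64112359, p(92)=72533807, p(93)=82010177, p(94)=92669720, p(95)=104651419, p(96)=118114304, p(97)=133230930, p(98)=150198136, p(99)=169229875, p(100)=190569292, p(101)=214481126, p(102)=241265379, p(103)=271248950, p(104)=304801365, p(105)=342325709, p(106)=384276336, p(107)=431149389, p(108)=483502844, p(109)=541946240, p(110)=607163746, p(111)=679903203, p(112)=761002156, p(113)=851376628, p(114)=952050665, p(115)=1064144451, p(116)=1188908248, p(117)=1327710076, p(118)=1482074143, p(119)=1653668665, p(120)=1844349560, p(121)=2056148051, p(122)=2291320912, p(123)=2552338241, p(124)=2841940500, p(125)=3163127352, p(126)=3519222692, p(127)=3913864295, p(128)=4351078600, p(129)=4835271870, p(130)=5371315400, p(131)=5964539504, p(132)=6620830889, p(133)=7346629512, p(134)=8149040695, p(135)=9035836076, p(136)=10015581680, p(137)=11097645016, p(138)=12292341831, p(139)=13610949895, p(140)=15065878135, p(141)=16670689208, p(142)=18440293320, p(143)=20390982757, p(144)=22540654445, p(145)=24908858009, p(146)=27517052599, p(147)=30388671978, p(148)=33549419497.
Final step: p(149) = p(148) + p(147) - p(144) - p(142) + p(137) + p(134) - p(127) - p(123) + p(114) + p(109) - p(98) - p(92) + p(79) + p(72) - p(57) - p(49) + p(32) + p(23) - p(4)
= 33549419497 + 30388671978 - 22540654445 - 18440293320 + 11097645016 + 8149040695 - 3913864295 - 2552338241 + 952050665 + 541946240 - 150198136 - 72533807 + 13848650 + 5392783 - 614154 - 173525 + 8349 + 1255 - 5
= 37027355200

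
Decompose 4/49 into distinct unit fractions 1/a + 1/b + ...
1/13 + 1/213 + 1/67841 + 1/9204734721

Greedy algorithm:
4/49: ceiling(49/4) = 13, use 1/13
3/637: ceiling(637/3) = 213, use 1/213
2/135681: ceiling(135681/2) = 67841, use 1/67841
1/9204734721: ceiling(9204734721/1) = 9204734721, use 1/9204734721
Result: 4/49 = 1/13 + 1/213 + 1/67841 + 1/9204734721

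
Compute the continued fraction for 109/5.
[21; 1, 4]

Euclidean algorithm steps:
109 = 21 × 5 + 4
5 = 1 × 4 + 1
4 = 4 × 1 + 0
Continued fraction: [21; 1, 4]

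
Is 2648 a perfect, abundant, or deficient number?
deficient

Proper divisors of 2648: sum = 1 + 2 + 4 + 8 + 331 + 662 + 1324 = 2332
Since 2332 < 2648, 2648 is deficient.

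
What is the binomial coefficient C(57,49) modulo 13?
0

Using Lucas' theorem:
Write n=57 and k=49 in base 13:
n in base 13: [4, 5]
k in base 13: [3, 10]
C(57,49) mod 13 = ∏ C(n_i, k_i) mod 13
Digit binomials (mod 13): C(4,3) = 4; C(5,10) = 0 (k_i > n_i)
Product: 4 × 0 = 0 ≡ 0 (mod 13)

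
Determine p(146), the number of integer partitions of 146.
27517052599

p(n) counts ways to write n as a sum of positive integers (order ignored).
Euler's pentagonal recurrence: p(k) = p(k-1) + p(k-2) - p(k-5) - p(k-7) + p(k-12) + p(k-15) - ... (offsets j(3j∓1)/2, signs ++--, p(0)=1, p(<0)=0).
DP table for k = 0..145: p(0)=1, p(1)=1, p(2)=2, p(3)=3, p(4)=5, p(5)=7, p(6)=11, p(7)=15, p(8)=22, p(9)=30, p(10)=42, p(11)=56, p(12)=77, p(13)=101, p(14)=135, p(15)=176, p(16)=231, p(17)=297, p(18)=385, p(19)=490, p(20)=627, p(21)=792, p(22)=1002, p(23)=1255, p(24)=1575, p(25)=1958, p(26)=2436, p(27)=3010, p(28)=3718, p(29)=4565, p(30)=5604, p(31)=6842, p(32)=8349, p(33)=10143, p(34)=12310, p(35)=14883, p(36)=17977, p(37)=21637, p(38)=26015, p(39)=31185, p(40)=37338, p(41)=44583, p(42)=53174, p(43)=63261, p(44)=75175, p(45)=89134, p(46)=105558, p(47)=124754, p(48)=147273, p(49)=173525, p(50)=204226, p(51)=239943, p(52)=281589, p(53)=329931, p(54)=386155, p(55)=451276, p(56)=526823, p(57)=614154, p(58)=715220, p(59)=831820, p(60)=966467, p(61)=1121505, p(62)=1300156, p(63)=1505499, p(64)=1741630, p(65)=2012558, p(66)=2323520, p(67)=2679689, p(68)=3087735, p(69)=3554345, p(70)=4087968, p(71)=4697205, p(72)=5392783, p(73)=6185689, p(74)=7089500, p(75)=8118264, p(76)=9289091, p(77)=10619863, p(78)=12132164, p(79)=13848650, p(80)=15796476, p(81)=18004327, p(82)=20506255, p(83)=23338469, p(84)=26543660, p(85)=30167357, p(86)=34262962, p(87)=38887673, p(88)=44108109, p(89)=49995925, p(90)=56634173, p(91)=64112359, p(92)=72533807, p(93)=82010177, p(94)=92669720, p(95)=104651419, p(96)=118114304, p(97)=133230930, p(98)=150198136, p(99)=169229875, p(100)=190569292, p(101)=214481126, p(102)=241265379, p(103)=271248950, p(104)=304801365, p(105)=342325709, p(106)=384276336, p(107)=431149389, p(108)=483502844, p(109)=541946240, p(110)=607163746, p(111)=679903203, p(112)=761002156, p(113)=851376628, p(114)=952050665, p(115)=1064144451, p(116)=1188908248, p(117)=1327710076, p(118)=1482074143, p(119)=1653668665, p(120)=1844349560, p(121)=2056148051, p(122)=2291320912, p(123)=2552338241, p(124)=2841940500, p(125)=3163127352, p(126)=3519222692, p(127)=3913864295, p(128)=4351078600, p(129)=4835271870, p(130)=5371315400, p(131)=5964539504, p(132)=6620830889, p(133)=7346629512, p(134)=8149040695, p(135)=9035836076, p(136)=10015581680, p(137)=11097645016, p(138)=12292341831, p(139)=13610949895, p(140)=15065878135, p(141)=16670689208, p(142)=18440293320, p(143)=20390982757, p(144)=22540654445, p(145)=24908858009.
Final step: p(146) = p(145) + p(144) - p(141) - p(139) + p(134) + p(131) - p(124) - p(120) + p(111) + p(106) - p(95) - p(89) + p(76) + p(69) - p(54) - p(46) + p(29) + p(20) - p(1)
= 24908858009 + 22540654445 - 16670689208 - 13610949895 + 8149040695 + 5964539504 - 2841940500 - 1844349560 + 679903203 + 384276336 - 104651419 - 49995925 + 9289091 + 3554345 - 386155 - 105558 + 4565 + 627 - 1
= 27517052599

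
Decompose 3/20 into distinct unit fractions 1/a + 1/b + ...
1/7 + 1/140

Greedy algorithm:
3/20: ceiling(20/3) = 7, use 1/7
1/140: ceiling(140/1) = 140, use 1/140
Result: 3/20 = 1/7 + 1/140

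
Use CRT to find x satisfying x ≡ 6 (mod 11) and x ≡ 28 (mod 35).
28

Using Chinese Remainder Theorem:
M = 11 × 35 = 385
M1 = 35, M2 = 11
y1 = 35^(-1) mod 11 = 6
y2 = 11^(-1) mod 35 = 16
x = (6×35×6 + 28×11×16) mod 385 = 28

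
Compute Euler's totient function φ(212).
104

212 = 2^2 × 53
φ(n) = n × ∏(1 - 1/p) for each prime p dividing n
φ(212) = 212 × (1 - 1/2) × (1 - 1/53) = 104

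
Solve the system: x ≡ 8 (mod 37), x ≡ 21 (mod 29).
1007

Using Chinese Remainder Theorem:
M = 37 × 29 = 1073
M1 = 29, M2 = 37
y1 = 29^(-1) mod 37 = 23
y2 = 37^(-1) mod 29 = 11
x = (8×29×23 + 21×37×11) mod 1073 = 1007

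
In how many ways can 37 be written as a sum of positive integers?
21637

p(n) counts ways to write n as a sum of positive integers (order ignored).
Euler's pentagonal recurrence: p(k) = p(k-1) + p(k-2) - p(k-5) - p(k-7) + p(k-12) + p(k-15) - ... (offsets j(3j∓1)/2, signs ++--, p(0)=1, p(<0)=0).
DP table for k = 0..36: p(0)=1, p(1)=1, p(2)=2, p(3)=3, p(4)=5, p(5)=7, p(6)=11, p(7)=15, p(8)=22, p(9)=30, p(10)=42, p(11)=56, p(12)=77, p(13)=101, p(14)=135, p(15)=176, p(16)=231, p(17)=297, p(18)=385, p(19)=490, p(20)=627, p(21)=792, p(22)=1002, p(23)=1255, p(24)=1575, p(25)=1958, p(26)=2436, p(27)=3010, p(28)=3718, p(29)=4565, p(30)=5604, p(31)=6842, p(32)=8349, p(33)=10143, p(34)=12310, p(35)=14883, p(36)=17977.
Final step: p(37) = p(36) + p(35) - p(32) - p(30) + p(25) + p(22) - p(15) - p(11) + p(2)
= 17977 + 14883 - 8349 - 5604 + 1958 + 1002 - 176 - 56 + 2
= 21637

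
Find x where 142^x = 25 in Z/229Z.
80

Baby-step giant-step with step n = ⌈√229⌉ = 16.
Baby steps 142^j mod 229 (j:value) for j=0..15: 0:1, 1:142, 2:12, 3:101, 4:144, 5:67, 6:125, 7:117, 8:126, 9:30, 10:138, 11:131, 12:53, 13:198, 14:178, 15:86.
Giant-step multiplier: 142^(-16) ≡ 142^(228-16) = 142^212 ≡ 171 (mod 229).
Giant steps γ_i = 25·171^i mod 229: γ_0=25, γ_1=153, γ_2=57, γ_3=129, γ_4=75, γ_5=1 (in table at j=0).
x = i·n + j = 5·16 + 0 = 80.
Check: 142^80 ≡ 25 (mod 229).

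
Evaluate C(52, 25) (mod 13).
0

Using Lucas' theorem:
Write n=52 and k=25 in base 13:
n in base 13: [4, 0]
k in base 13: [1, 12]
C(52,25) mod 13 = ∏ C(n_i, k_i) mod 13
Digit binomials (mod 13): C(4,1) = 4; C(0,12) = 0 (k_i > n_i)
Product: 4 × 0 = 0 ≡ 0 (mod 13)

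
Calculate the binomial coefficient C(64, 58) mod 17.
16

Using Lucas' theorem:
Write n=64 and k=58 in base 17:
n in base 17: [3, 13]
k in base 17: [3, 7]
C(64,58) mod 17 = ∏ C(n_i, k_i) mod 17
Digit binomials (mod 17): C(3,3) = 1; C(13,7) = 1716 ≡ 16
Product: 1 × 16 = 16 ≡ 16 (mod 17)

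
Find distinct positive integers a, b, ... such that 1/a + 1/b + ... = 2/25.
1/13 + 1/325

Greedy algorithm:
2/25: ceiling(25/2) = 13, use 1/13
1/325: ceiling(325/1) = 325, use 1/325
Result: 2/25 = 1/13 + 1/325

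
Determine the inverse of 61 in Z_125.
41

gcd(61, 125) = 1, so the inverse exists.
Extended Euclidean algorithm on (125, 61):
125 = 2 × 61 + 3  ⟹  3 = (1)·125 + (-2)·61
61 = 20 × 3 + 1  ⟹  1 = (-20)·125 + (41)·61
So (41)·61 ≡ 1 (mod 125), i.e. 61^(-1) ≡ 41 (mod 125).
Check: 61 × 41 = 2501 ≡ 1 (mod 125)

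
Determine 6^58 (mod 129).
6

Repeated squaring. Binary of 58 = 111010.
6^1 ≡ 6 (mod 129); 6^2 ≡ 36 (mod 129); 6^4 ≡ 6 (mod 129); 6^8 ≡ 36 (mod 129); 6^16 ≡ 6 (mod 129); 6^32 ≡ 36 (mod 129)
6^58 = 6^2 × 6^8 × 6^16 × 6^32 ≡ 6 (mod 129)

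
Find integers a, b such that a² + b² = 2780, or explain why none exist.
Not possible

Factorization: 2780 = 2^2 × 5 × 139
By Fermat: n is sum of two squares iff every prime p ≡ 3 (mod 4) appears to even power.
Prime(s) ≡ 3 (mod 4) with odd exponent: [(139, 1)]
Therefore 2780 cannot be expressed as a² + b².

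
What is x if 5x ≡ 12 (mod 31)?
x ≡ 21 (mod 31)

gcd(5, 31) = 1, which divides 12, so solutions exist.
Find 5^(-1) mod 31 by the extended Euclidean algorithm:
31 = 6 × 5 + 1  ⟹  1 = (1)·31 + (-6)·5
So (-6)·5 ≡ 1 (mod 31), i.e. 5^(-1) ≡ -6 ≡ 25 (mod 31).
x ≡ 25 × 12 = 300 ≡ 21 (mod 31).
Check: 5 × 21 = 105 ≡ 12 (mod 31).
Unique solution: x ≡ 21 (mod 31)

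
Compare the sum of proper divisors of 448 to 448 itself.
abundant

Proper divisors of 448: sum = 1 + 2 + 4 + 7 + 8 + 14 + 16 + 28 + 32 + 56 + 64 + 112 + 224 = 568
Since 568 > 448, 448 is abundant.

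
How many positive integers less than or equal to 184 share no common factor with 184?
88

184 = 2^3 × 23
φ(n) = n × ∏(1 - 1/p) for each prime p dividing n
φ(184) = 184 × (1 - 1/2) × (1 - 1/23) = 88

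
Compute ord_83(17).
41

83 is prime, so ord(17) divides φ(83) = 82.
Divisors of 82: 1, 2, 41, 82.
Repeated squaring: 17^1 ≡ 17, 17^2 ≡ 40, 17^4 ≡ 23, 17^8 ≡ 31, 17^16 ≡ 48, 17^32 ≡ 63, 17^64 ≡ 68 (mod 83).
Test 17^d mod 83 for each divisor d in increasing order:
17^1 ≡ 17
17^2 ≡ 40
17^41 = 17^32·17^8·17^1 ≡ 1  ← first divisor giving 1
The order is 41.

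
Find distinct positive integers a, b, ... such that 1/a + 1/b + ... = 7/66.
1/10 + 1/165

Greedy algorithm:
7/66: ceiling(66/7) = 10, use 1/10
1/165: ceiling(165/1) = 165, use 1/165
Result: 7/66 = 1/10 + 1/165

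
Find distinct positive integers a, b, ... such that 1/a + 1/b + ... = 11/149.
1/14 + 1/418 + 1/217987

Greedy algorithm:
11/149: ceiling(149/11) = 14, use 1/14
5/2086: ceiling(2086/5) = 418, use 1/418
1/217987: ceiling(217987/1) = 217987, use 1/217987
Result: 11/149 = 1/14 + 1/418 + 1/217987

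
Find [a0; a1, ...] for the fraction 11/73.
[0; 6, 1, 1, 1, 3]

Euclidean algorithm steps:
11 = 0 × 73 + 11
73 = 6 × 11 + 7
11 = 1 × 7 + 4
7 = 1 × 4 + 3
4 = 1 × 3 + 1
3 = 3 × 1 + 0
Continued fraction: [0; 6, 1, 1, 1, 3]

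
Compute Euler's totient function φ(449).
448

449 = 449
φ(n) = n × ∏(1 - 1/p) for each prime p dividing n
φ(449) = 449 × (1 - 1/449) = 448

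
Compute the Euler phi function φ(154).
60

154 = 2 × 7 × 11
φ(n) = n × ∏(1 - 1/p) for each prime p dividing n
φ(154) = 154 × (1 - 1/2) × (1 - 1/7) × (1 - 1/11) = 60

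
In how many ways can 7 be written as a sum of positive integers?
15

p(n) counts ways to write n as a sum of positive integers (order ignored).
Examples: 7; 6 + 1; 5 + 2; 5 + 1 + 1; 4 + 3; ... (15 total)
p(7) = 15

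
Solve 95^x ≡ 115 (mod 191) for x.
134

Baby-step giant-step with step n = ⌈√191⌉ = 14.
Baby steps 95^j mod 191 (j:value) for j=0..13: 0:1, 1:95, 2:48, 3:167, 4:12, 5:185, 6:3, 7:94, 8:144, 9:119, 10:36, 11:173, 12:9, 13:91.
Giant-step multiplier: 95^(-14) ≡ 95^(190-14) = 95^176 ≡ 149 (mod 191).
Giant steps γ_i = 115·149^i mod 191: γ_0=115, γ_1=136, γ_2=18, γ_3=8, γ_4=46, γ_5=169, γ_6=160, γ_7=156, γ_8=133, γ_9=144 (in table at j=8).
x = i·n + j = 9·14 + 8 = 134.
Check: 95^134 ≡ 115 (mod 191).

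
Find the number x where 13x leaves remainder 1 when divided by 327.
151

gcd(13, 327) = 1, so the inverse exists.
Extended Euclidean algorithm on (327, 13):
327 = 25 × 13 + 2  ⟹  2 = (1)·327 + (-25)·13
13 = 6 × 2 + 1  ⟹  1 = (-6)·327 + (151)·13
So (151)·13 ≡ 1 (mod 327), i.e. 13^(-1) ≡ 151 (mod 327).
Check: 13 × 151 = 1963 ≡ 1 (mod 327)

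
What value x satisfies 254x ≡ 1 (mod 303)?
68

gcd(254, 303) = 1, so the inverse exists.
Extended Euclidean algorithm on (303, 254):
303 = 1 × 254 + 49  ⟹  49 = (1)·303 + (-1)·254
254 = 5 × 49 + 9  ⟹  9 = (-5)·303 + (6)·254
49 = 5 × 9 + 4  ⟹  4 = (26)·303 + (-31)·254
9 = 2 × 4 + 1  ⟹  1 = (-57)·303 + (68)·254
So (68)·254 ≡ 1 (mod 303), i.e. 254^(-1) ≡ 68 (mod 303).
Check: 254 × 68 = 17272 ≡ 1 (mod 303)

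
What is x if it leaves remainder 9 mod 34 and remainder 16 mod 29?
451

Using Chinese Remainder Theorem:
M = 34 × 29 = 986
M1 = 29, M2 = 34
y1 = 29^(-1) mod 34 = 27
y2 = 34^(-1) mod 29 = 6
x = (9×29×27 + 16×34×6) mod 986 = 451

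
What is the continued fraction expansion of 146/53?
[2; 1, 3, 13]

Euclidean algorithm steps:
146 = 2 × 53 + 40
53 = 1 × 40 + 13
40 = 3 × 13 + 1
13 = 13 × 1 + 0
Continued fraction: [2; 1, 3, 13]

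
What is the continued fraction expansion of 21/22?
[0; 1, 21]

Euclidean algorithm steps:
21 = 0 × 22 + 21
22 = 1 × 21 + 1
21 = 21 × 1 + 0
Continued fraction: [0; 1, 21]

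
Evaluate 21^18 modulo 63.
0

Repeated squaring. Binary of 18 = 10010.
21^1 ≡ 21 (mod 63); 21^2 ≡ 0 (mod 63); 21^4 ≡ 0 (mod 63); 21^8 ≡ 0 (mod 63); 21^16 ≡ 0 (mod 63)
21^18 = 21^2 × 21^16 ≡ 0 (mod 63)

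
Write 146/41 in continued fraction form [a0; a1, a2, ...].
[3; 1, 1, 3, 1, 1, 2]

Euclidean algorithm steps:
146 = 3 × 41 + 23
41 = 1 × 23 + 18
23 = 1 × 18 + 5
18 = 3 × 5 + 3
5 = 1 × 3 + 2
3 = 1 × 2 + 1
2 = 2 × 1 + 0
Continued fraction: [3; 1, 1, 3, 1, 1, 2]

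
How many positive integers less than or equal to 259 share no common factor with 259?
216

259 = 7 × 37
φ(n) = n × ∏(1 - 1/p) for each prime p dividing n
φ(259) = 259 × (1 - 1/7) × (1 - 1/37) = 216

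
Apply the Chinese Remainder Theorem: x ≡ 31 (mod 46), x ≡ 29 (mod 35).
169

Using Chinese Remainder Theorem:
M = 46 × 35 = 1610
M1 = 35, M2 = 46
y1 = 35^(-1) mod 46 = 25
y2 = 46^(-1) mod 35 = 16
x = (31×35×25 + 29×46×16) mod 1610 = 169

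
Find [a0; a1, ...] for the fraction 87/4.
[21; 1, 3]

Euclidean algorithm steps:
87 = 21 × 4 + 3
4 = 1 × 3 + 1
3 = 3 × 1 + 0
Continued fraction: [21; 1, 3]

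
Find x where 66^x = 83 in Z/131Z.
119

Baby-step giant-step with step n = ⌈√131⌉ = 12.
Baby steps 66^j mod 131 (j:value) for j=0..11: 0:1, 1:66, 2:33, 3:82, 4:41, 5:86, 6:43, 7:87, 8:109, 9:120, 10:60, 11:30.
Giant-step multiplier: 66^(-12) ≡ 66^(130-12) = 66^118 ≡ 35 (mod 131).
Giant steps γ_i = 83·35^i mod 131: γ_0=83, γ_1=23, γ_2=19, γ_3=10, γ_4=88, γ_5=67, γ_6=118, γ_7=69, γ_8=57, γ_9=30 (in table at j=11).
x = i·n + j = 9·12 + 11 = 119.
Check: 66^119 ≡ 83 (mod 131).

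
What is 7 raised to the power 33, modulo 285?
172

Repeated squaring. Binary of 33 = 100001.
7^1 ≡ 7 (mod 285); 7^2 ≡ 49 (mod 285); 7^4 ≡ 121 (mod 285); 7^8 ≡ 106 (mod 285); 7^16 ≡ 121 (mod 285); 7^32 ≡ 106 (mod 285)
7^33 = 7^1 × 7^32 ≡ 172 (mod 285)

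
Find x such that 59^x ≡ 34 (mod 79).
31

Baby-step giant-step with step n = ⌈√79⌉ = 9.
Baby steps 59^j mod 79 (j:value) for j=0..8: 0:1, 1:59, 2:5, 3:58, 4:25, 5:53, 6:46, 7:28, 8:72.
Giant-step multiplier: 59^(-9) ≡ 59^(78-9) = 59^69 ≡ 57 (mod 79).
Giant steps γ_i = 34·57^i mod 79: γ_0=34, γ_1=42, γ_2=24, γ_3=25 (in table at j=4).
x = i·n + j = 3·9 + 4 = 31.
Check: 59^31 ≡ 34 (mod 79).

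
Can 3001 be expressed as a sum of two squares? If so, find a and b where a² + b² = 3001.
20² + 51² (a=20, b=51)

Factorization: 3001 = 3001
By Fermat: n is sum of two squares iff every prime p ≡ 3 (mod 4) appears to even power.
All primes ≡ 3 (mod 4) appear to even power.
Search a = 0, 1, 2, … for 3001 - a² a perfect square: first hit at a = 20: 3001 - 400 = 2601 = 51².
3001 = 20² + 51² = 400 + 2601 ✓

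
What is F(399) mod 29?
13

Matrix identity: Q^n = [[F_(n+1), F_n], [F_n, F_(n-1)]] with Q = [[1,1],[1,0]].
n = 399 = 110001111₂. Square-and-multiply, entries mod 29:
Q^1 = [[1,1],[1,0]]
Q^3 = (Q^1)²·Q = [[3,2],[2,1]]
Q^6 = (Q^3)² = [[13,8],[8,5]]
Q^12 = (Q^6)² = [[1,28],[28,2]]
Q^24 = (Q^12)² = [[2,26],[26,5]]
Q^49 = (Q^24)²·Q = [[21,13],[13,8]]
Q^99 = (Q^49)²·Q = [[1,1],[1,0]]
Q^199 = (Q^99)²·Q = [[3,2],[2,1]]
Q^399 = (Q^199)²·Q = [[21,13],[13,8]]
F_399 mod 29 = Q^399[0][1] = 13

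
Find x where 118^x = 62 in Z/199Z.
18

Baby-step giant-step with step n = ⌈√199⌉ = 15.
Baby steps 118^j mod 199 (j:value) for j=0..14: 0:1, 1:118, 2:193, 3:88, 4:36, 5:69, 6:182, 7:183, 8:102, 9:96, 10:184, 11:21, 12:90, 13:73, 14:57.
Giant-step multiplier: 118^(-15) ≡ 118^(198-15) = 118^183 ≡ 194 (mod 199).
Giant steps γ_i = 62·194^i mod 199: γ_0=62, γ_1=88 (in table at j=3).
x = i·n + j = 1·15 + 3 = 18.
Check: 118^18 ≡ 62 (mod 199).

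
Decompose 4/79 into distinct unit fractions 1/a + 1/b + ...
1/20 + 1/1580

Greedy algorithm:
4/79: ceiling(79/4) = 20, use 1/20
1/1580: ceiling(1580/1) = 1580, use 1/1580
Result: 4/79 = 1/20 + 1/1580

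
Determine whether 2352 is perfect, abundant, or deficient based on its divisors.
abundant

Proper divisors of 2352: sum = 1 + 2 + 3 + 4 + 6 + 7 + 8 + 12 + ... + 392 + 588 + 784 + 1176 (29 divisors) = 4716
Since 4716 > 2352, 2352 is abundant.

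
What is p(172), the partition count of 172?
330495499613

p(n) counts ways to write n as a sum of positive integers (order ignored).
Euler's pentagonal recurrence: p(k) = p(k-1) + p(k-2) - p(k-5) - p(k-7) + p(k-12) + p(k-15) - ... (offsets j(3j∓1)/2, signs ++--, p(0)=1, p(<0)=0).
DP table for k = 0..171: p(0)=1, p(1)=1, p(2)=2, p(3)=3, p(4)=5, p(5)=7, p(6)=11, p(7)=15, p(8)=22, p(9)=30, p(10)=42, p(11)=56, p(12)=77, p(13)=101, p(14)=135, p(15)=176, p(16)=231, p(17)=297, p(18)=385, p(19)=490, p(20)=627, p(21)=792, p(22)=1002, p(23)=1255, p(24)=1575, p(25)=1958, p(26)=2436, p(27)=3010, p(28)=3718, p(29)=4565, p(30)=5604, p(31)=6842, p(32)=8349, p(33)=10143, p(34)=12310, p(35)=14883, p(36)=17977, p(37)=21637, p(38)=26015, p(39)=31185, p(40)=37338, p(41)=44583, p(42)=53174, p(43)=63261, p(44)=75175, p(45)=89134, p(46)=105558, p(47)=124754, p(48)=147273, p(49)=173525, p(50)=204226, p(51)=239943, p(52)=281589, p(53)=329931, p(54)=386155, p(55)=451276, p(56)=526823, p(57)=614154, p(58)=715220, p(59)=831820, p(60)=966467, p(61)=1121505, p(62)=1300156, p(63)=1505499, p(64)=1741630, p(65)=2012558, p(66)=2323520, p(67)=2679689, p(68)=3087735, p(69)=3554345, p(70)=4087968, p(71)=4697205, p(72)=5392783, p(73)=6185689, p(74)=7089500, p(75)=8118264, p(76)=9289091, p(77)=10619863, p(78)=12132164, p(79)=13848650, p(80)=15796476, p(81)=18004327, p(82)=20506255, p(83)=23338469, p(84)=26543660, p(85)=30167357, p(86)=34262962, p(87)=38887673, p(88)=44108109, p(89)=49995925, p(90)=56634173, p(91)=64112359, p(92)=72533807, p(93)=82010177, p(94)=92669720, p(95)=104651419, p(96)=118114304, p(97)=133230930, p(98)=150198136, p(99)=169229875, p(100)=190569292, p(101)=214481126, p(102)=241265379, p(103)=271248950, p(104)=304801365, p(105)=342325709, p(106)=384276336, p(107)=431149389, p(108)=483502844, p(109)=541946240, p(110)=607163746, p(111)=679903203, p(112)=761002156, p(113)=851376628, p(114)=952050665, p(115)=1064144451, p(116)=1188908248, p(117)=1327710076, p(118)=1482074143, p(119)=1653668665, p(120)=1844349560, p(121)=2056148051, p(122)=2291320912, p(123)=2552338241, p(124)=2841940500, p(125)=3163127352, p(126)=3519222692, p(127)=3913864295, p(128)=4351078600, p(129)=4835271870, p(130)=5371315400, p(131)=5964539504, p(132)=6620830889, p(133)=7346629512, p(134)=8149040695, p(135)=9035836076, p(136)=10015581680, p(137)=11097645016, p(138)=12292341831, p(139)=13610949895, p(140)=15065878135, p(141)=16670689208, p(142)=18440293320, p(143)=20390982757, p(144)=22540654445, p(145)=24908858009, p(146)=27517052599, p(147)=30388671978, p(148)=33549419497, p(149)=37027355200, p(150)=40853235313, p(151)=45060624582, p(152)=49686288421, p(153)=54770336324, p(154)=60356673280, p(155)=66493182097, p(156)=73232243759, p(157)=80630964769, p(158)=88751778802, p(159)=97662728555, p(160)=107438159466, p(161)=118159068427, p(162)=129913904637, p(163)=142798995930, p(164)=156919475295, p(165)=172389800255, p(166)=189334822579, p(167)=207890420102, p(168)=228204732751, p(169)=250438925115, p(170)=274768617130, p(171)=301384802048.
Final step: p(172) = p(171) + p(170) - p(167) - p(165) + p(160) + p(157) - p(150) - p(146) + p(137) + p(132) - p(121) - p(115) + p(102) + p(95) - p(80) - p(72) + p(55) + p(46) - p(27) - p(17)
= 301384802048 + 274768617130 - 207890420102 - 172389800255 + 107438159466 + 80630964769 - 40853235313 - 27517052599 + 11097645016 + 6620830889 - 2056148051 - 1064144451 + 241265379 + 104651419 - 15796476 - 5392783 + 451276 + 105558 - 3010 - 297
= 330495499613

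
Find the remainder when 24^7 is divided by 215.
49

Repeated squaring. Binary of 7 = 111.
24^1 ≡ 24 (mod 215); 24^2 ≡ 146 (mod 215); 24^4 ≡ 31 (mod 215)
24^7 = 24^1 × 24^2 × 24^4 ≡ 49 (mod 215)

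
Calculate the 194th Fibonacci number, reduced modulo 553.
470

Matrix identity: Q^n = [[F_(n+1), F_n], [F_n, F_(n-1)]] with Q = [[1,1],[1,0]].
n = 194 = 11000010₂. Square-and-multiply, entries mod 553:
Q^1 = [[1,1],[1,0]]
Q^3 = (Q^1)²·Q = [[3,2],[2,1]]
Q^6 = (Q^3)² = [[13,8],[8,5]]
Q^12 = (Q^6)² = [[233,144],[144,89]]
Q^24 = (Q^12)² = [[370,469],[469,454]]
Q^48 = (Q^24)² = [[176,462],[462,267]]
Q^97 = (Q^48)²·Q = [[50,547],[547,56]]
Q^194 = (Q^97)² = [[324,470],[470,407]]
F_194 mod 553 = Q^194[0][1] = 470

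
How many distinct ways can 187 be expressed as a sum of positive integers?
1280011042268

p(n) counts ways to write n as a sum of positive integers (order ignored).
Euler's pentagonal recurrence: p(k) = p(k-1) + p(k-2) - p(k-5) - p(k-7) + p(k-12) + p(k-15) - ... (offsets j(3j∓1)/2, signs ++--, p(0)=1, p(<0)=0).
DP table for k = 0..186: p(0)=1, p(1)=1, p(2)=2, p(3)=3, p(4)=5, p(5)=7, p(6)=11, p(7)=15, p(8)=22, p(9)=30, p(10)=42, p(11)=56, p(12)=77, p(13)=101, p(14)=135, p(15)=176, p(16)=231, p(17)=297, p(18)=385, p(19)=490, p(20)=627, p(21)=792, p(22)=1002, p(23)=1255, p(24)=1575, p(25)=1958, p(26)=2436, p(27)=3010, p(28)=3718, p(29)=4565, p(30)=5604, p(31)=6842, p(32)=8349, p(33)=10143, p(34)=12310, p(35)=14883, p(36)=17977, p(37)=21637, p(38)=26015, p(39)=31185, p(40)=37338, p(41)=44583, p(42)=53174, p(43)=63261, p(44)=75175, p(45)=89134, p(46)=105558, p(47)=124754, p(48)=147273, p(49)=173525, p(50)=204226, p(51)=239943, p(52)=281589, p(53)=329931, p(54)=386155, p(55)=451276, p(56)=526823, p(57)=614154, p(58)=715220, p(59)=831820, p(60)=966467, p(61)=1121505, p(62)=1300156, p(63)=1505499, p(64)=1741630, p(65)=2012558, p(66)=2323520, p(67)=2679689, p(68)=3087735, p(69)=3554345, p(70)=4087968, p(71)=4697205, p(72)=5392783, p(73)=6185689, p(74)=7089500, p(75)=8118264, p(76)=9289091, p(77)=10619863, p(78)=12132164, p(79)=13848650, p(80)=15796476, p(81)=18004327, p(82)=20506255, p(83)=23338469, p(84)=26543660, p(85)=30167357, p(86)=34262962, p(87)=38887673, p(88)=44108109, p(89)=49995925, p(90)=56634173, p(91)=64112359, p(92)=72533807, p(93)=82010177, p(94)=92669720, p(95)=104651419, p(96)=118114304, p(97)=133230930, p(98)=150198136, p(99)=169229875, p(100)=190569292, p(101)=214481126, p(102)=241265379, p(103)=271248950, p(104)=304801365, p(105)=342325709, p(106)=384276336, p(107)=431149389, p(108)=483502844, p(109)=541946240, p(110)=607163746, p(111)=679903203, p(112)=761002156, p(113)=851376628, p(114)=952050665, p(115)=1064144451, p(116)=1188908248, p(117)=1327710076, p(118)=1482074143, p(119)=1653668665, p(120)=1844349560, p(121)=2056148051, p(122)=2291320912, p(123)=2552338241, p(124)=2841940500, p(125)=3163127352, p(126)=3519222692, p(127)=3913864295, p(128)=4351078600, p(129)=4835271870, p(130)=5371315400, p(131)=5964539504, p(132)=6620830889, p(133)=7346629512, p(134)=8149040695, p(135)=9035836076, p(136)=10015581680, p(137)=11097645016, p(138)=12292341831, p(139)=13610949895, p(140)=15065878135, p(141)=16670689208, p(142)=18440293320, p(143)=20390982757, p(144)=22540654445, p(145)=24908858009, p(146)=27517052599, p(147)=30388671978, p(148)=33549419497, p(149)=37027355200, p(150)=40853235313, p(151)=45060624582, p(152)=49686288421, p(153)=54770336324, p(154)=60356673280, p(155)=66493182097, p(156)=73232243759, p(157)=80630964769, p(158)=88751778802, p(159)=97662728555, p(160)=107438159466, p(161)=118159068427, p(162)=129913904637, p(163)=142798995930, p(164)=156919475295, p(165)=172389800255, p(166)=189334822579, p(167)=207890420102, p(168)=228204732751, p(169)=250438925115, p(170)=274768617130, p(171)=301384802048, p(172)=330495499613, p(173)=362326859895, p(174)=397125074750, p(175)=435157697830, p(176)=476715857290, p(177)=522115831195, p(178)=571701605655, p(179)=625846753120, p(180)=684957390936, p(181)=749474411781, p(182)=819876908323, p(183)=896684817527, p(184)=980462880430, p(185)=1071823774337, p(186)=1171432692373.
Final step: p(187) = p(186) + p(185) - p(182) - p(180) + p(175) + p(172) - p(165) - p(161) + p(152) + p(147) - p(136) - p(130) + p(117) + p(110) - p(95) - p(87) + p(70) + p(61) - p(42) - p(32) + p(11) + p(0)
= 1171432692373 + 1071823774337 - 819876908323 - 684957390936 + 435157697830 + 330495499613 - 172389800255 - 118159068427 + 49686288421 + 30388671978 - 10015581680 - 5371315400 + 1327710076 + 607163746 - 104651419 - 38887673 + 4087968 + 1121505 - 53174 - 8349 + 56 + 1
= 1280011042268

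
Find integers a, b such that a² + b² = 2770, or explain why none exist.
13² + 51² (a=13, b=51)

Factorization: 2770 = 2 × 5 × 277
By Fermat: n is sum of two squares iff every prime p ≡ 3 (mod 4) appears to even power.
All primes ≡ 3 (mod 4) appear to even power.
Search a = 0, 1, 2, … for 2770 - a² a perfect square: first hit at a = 13: 2770 - 169 = 2601 = 51².
2770 = 13² + 51² = 169 + 2601 ✓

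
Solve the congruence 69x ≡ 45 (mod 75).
x ≡ 5 (mod 25)

gcd(69, 75) = 3, which divides 45, so solutions exist.
Divide through by 3: 23x ≡ 15 (mod 25).
Find 23^(-1) mod 25 by the extended Euclidean algorithm:
25 = 1 × 23 + 2  ⟹  2 = (1)·25 + (-1)·23
23 = 11 × 2 + 1  ⟹  1 = (-11)·25 + (12)·23
So (12)·23 ≡ 1 (mod 25), i.e. 23^(-1) ≡ 12 (mod 25).
x ≡ 12 × 15 = 180 ≡ 5 (mod 25).
Check: 69 × 5 = 345 ≡ 45 (mod 75).
x ≡ 5 (mod 25), giving 3 solutions mod 75.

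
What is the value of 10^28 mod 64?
0

Repeated squaring. Binary of 28 = 11100.
10^1 ≡ 10 (mod 64); 10^2 ≡ 36 (mod 64); 10^4 ≡ 16 (mod 64); 10^8 ≡ 0 (mod 64); 10^16 ≡ 0 (mod 64)
10^28 = 10^4 × 10^8 × 10^16 ≡ 0 (mod 64)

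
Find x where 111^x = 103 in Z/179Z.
119

Baby-step giant-step with step n = ⌈√179⌉ = 14.
Baby steps 111^j mod 179 (j:value) for j=0..13: 0:1, 1:111, 2:149, 3:71, 4:5, 5:18, 6:29, 7:176, 8:25, 9:90, 10:145, 11:164, 12:125, 13:92.
Giant-step multiplier: 111^(-14) ≡ 111^(178-14) = 111^164 ≡ 20 (mod 179).
Giant steps γ_i = 103·20^i mod 179: γ_0=103, γ_1=91, γ_2=30, γ_3=63, γ_4=7, γ_5=140, γ_6=115, γ_7=152, γ_8=176 (in table at j=7).
x = i·n + j = 8·14 + 7 = 119.
Check: 111^119 ≡ 103 (mod 179).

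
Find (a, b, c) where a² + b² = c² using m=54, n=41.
(1235, 4428, 4597)

Euclid's formula: a = m² - n², b = 2mn, c = m² + n²
m = 54, n = 41
a = 54² - 41² = 2916 - 1681 = 1235
b = 2 × 54 × 41 = 4428
c = 54² + 41² = 2916 + 1681 = 4597
Verification: 1235² + 4428² = 1525225 + 19607184 = 21132409 = 4597² ✓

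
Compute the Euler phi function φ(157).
156

157 = 157
φ(n) = n × ∏(1 - 1/p) for each prime p dividing n
φ(157) = 157 × (1 - 1/157) = 156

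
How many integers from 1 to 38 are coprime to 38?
18

38 = 2 × 19
φ(n) = n × ∏(1 - 1/p) for each prime p dividing n
φ(38) = 38 × (1 - 1/2) × (1 - 1/19) = 18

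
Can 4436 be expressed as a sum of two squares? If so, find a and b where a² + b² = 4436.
44² + 50² (a=44, b=50)

Factorization: 4436 = 2^2 × 1109
By Fermat: n is sum of two squares iff every prime p ≡ 3 (mod 4) appears to even power.
All primes ≡ 3 (mod 4) appear to even power.
Search a = 0, 1, 2, … for 4436 - a² a perfect square: first hit at a = 44: 4436 - 1936 = 2500 = 50².
4436 = 44² + 50² = 1936 + 2500 ✓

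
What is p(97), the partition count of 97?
133230930

p(n) counts ways to write n as a sum of positive integers (order ignored).
Euler's pentagonal recurrence: p(k) = p(k-1) + p(k-2) - p(k-5) - p(k-7) + p(k-12) + p(k-15) - ... (offsets j(3j∓1)/2, signs ++--, p(0)=1, p(<0)=0).
DP table for k = 0..96: p(0)=1, p(1)=1, p(2)=2, p(3)=3, p(4)=5, p(5)=7, p(6)=11, p(7)=15, p(8)=22, p(9)=30, p(10)=42, p(11)=56, p(12)=77, p(13)=101, p(14)=135, p(15)=176, p(16)=231, p(17)=297, p(18)=385, p(19)=490, p(20)=627, p(21)=792, p(22)=1002, p(23)=1255, p(24)=1575, p(25)=1958, p(26)=2436, p(27)=3010, p(28)=3718, p(29)=4565, p(30)=5604, p(31)=6842, p(32)=8349, p(33)=10143, p(34)=12310, p(35)=14883, p(36)=17977, p(37)=21637, p(38)=26015, p(39)=31185, p(40)=37338, p(41)=44583, p(42)=53174, p(43)=63261, p(44)=75175, p(45)=89134, p(46)=105558, p(47)=124754, p(48)=147273, p(49)=173525, p(50)=204226, p(51)=239943, p(52)=281589, p(53)=329931, p(54)=386155, p(55)=451276, p(56)=526823, p(57)=614154, p(58)=715220, p(59)=831820, p(60)=966467, p(61)=1121505, p(62)=1300156, p(63)=1505499, p(64)=1741630, p(65)=2012558, p(66)=2323520, p(67)=2679689, p(68)=3087735, p(69)=3554345, p(70)=4087968, p(71)=4697205, p(72)=5392783, p(73)=6185689, p(74)=7089500, p(75)=8118264, p(76)=9289091, p(77)=10619863, p(78)=12132164, p(79)=13848650, p(80)=15796476, p(81)=18004327, p(82)=20506255, p(83)=23338469, p(84)=26543660, p(85)=30167357, p(86)=34262962, p(87)=38887673, p(88)=44108109, p(89)=49995925, p(90)=56634173, p(91)=64112359, p(92)=72533807, p(93)=82010177, p(94)=92669720, p(95)=104651419, p(96)=118114304.
Final step: p(97) = p(96) + p(95) - p(92) - p(90) + p(85) + p(82) - p(75) - p(71) + p(62) + p(57) - p(46) - p(40) + p(27) + p(20) - p(5)
= 118114304 + 104651419 - 72533807 - 56634173 + 30167357 + 20506255 - 8118264 - 4697205 + 1300156 + 614154 - 105558 - 37338 + 3010 + 627 - 7
= 133230930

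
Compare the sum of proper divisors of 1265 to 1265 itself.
deficient

Proper divisors of 1265: sum = 1 + 5 + 11 + 23 + 55 + 115 + 253 = 463
Since 463 < 1265, 1265 is deficient.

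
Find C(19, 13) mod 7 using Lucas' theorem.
0

Using Lucas' theorem:
Write n=19 and k=13 in base 7:
n in base 7: [2, 5]
k in base 7: [1, 6]
C(19,13) mod 7 = ∏ C(n_i, k_i) mod 7
Digit binomials (mod 7): C(2,1) = 2; C(5,6) = 0 (k_i > n_i)
Product: 2 × 0 = 0 ≡ 0 (mod 7)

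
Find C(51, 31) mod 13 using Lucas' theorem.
10

Using Lucas' theorem:
Write n=51 and k=31 in base 13:
n in base 13: [3, 12]
k in base 13: [2, 5]
C(51,31) mod 13 = ∏ C(n_i, k_i) mod 13
Digit binomials (mod 13): C(3,2) = 3; C(12,5) = 792 ≡ 12
Product: 3 × 12 = 36 ≡ 10 (mod 13)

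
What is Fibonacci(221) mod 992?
213

Matrix identity: Q^n = [[F_(n+1), F_n], [F_n, F_(n-1)]] with Q = [[1,1],[1,0]].
n = 221 = 11011101₂. Square-and-multiply, entries mod 992:
Q^1 = [[1,1],[1,0]]
Q^3 = (Q^1)²·Q = [[3,2],[2,1]]
Q^6 = (Q^3)² = [[13,8],[8,5]]
Q^13 = (Q^6)²·Q = [[377,233],[233,144]]
Q^27 = (Q^13)²·Q = [[371,2],[2,369]]
Q^55 = (Q^27)²·Q = [[245,749],[749,488]]
Q^110 = (Q^55)² = [[34,441],[441,585]]
Q^221 = (Q^110)²·Q = [[392,213],[213,179]]
F_221 mod 992 = Q^221[0][1] = 213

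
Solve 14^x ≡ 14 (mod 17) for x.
1

Baby-step giant-step with step n = ⌈√17⌉ = 5.
Baby steps 14^j mod 17 (j:value) for j=0..4: 0:1, 1:14, 2:9, 3:7, 4:13.
h = 14 is already in the table at j=1, so x = 1.
Check: 14^1 ≡ 14 (mod 17).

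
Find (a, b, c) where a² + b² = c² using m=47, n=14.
(2013, 1316, 2405)

Euclid's formula: a = m² - n², b = 2mn, c = m² + n²
m = 47, n = 14
a = 47² - 14² = 2209 - 196 = 2013
b = 2 × 47 × 14 = 1316
c = 47² + 14² = 2209 + 196 = 2405
Verification: 2013² + 1316² = 4052169 + 1731856 = 5784025 = 2405² ✓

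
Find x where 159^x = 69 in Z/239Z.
167

Baby-step giant-step with step n = ⌈√239⌉ = 16.
Baby steps 159^j mod 239 (j:value) for j=0..15: 0:1, 1:159, 2:186, 3:177, 4:180, 5:179, 6:20, 7:73, 8:135, 9:194, 10:15, 11:234, 12:161, 13:26, 14:71, 15:56.
Giant-step multiplier: 159^(-16) ≡ 159^(238-16) = 159^222 ≡ 192 (mod 239).
Giant steps γ_i = 69·192^i mod 239: γ_0=69, γ_1=103, γ_2=178, γ_3=238, γ_4=47, γ_5=181, γ_6=97, γ_7=221, γ_8=129, γ_9=151, γ_10=73 (in table at j=7).
x = i·n + j = 10·16 + 7 = 167.
Check: 159^167 ≡ 69 (mod 239).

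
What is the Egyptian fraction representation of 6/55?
1/10 + 1/110

Greedy algorithm:
6/55: ceiling(55/6) = 10, use 1/10
1/110: ceiling(110/1) = 110, use 1/110
Result: 6/55 = 1/10 + 1/110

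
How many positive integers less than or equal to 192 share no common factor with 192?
64

192 = 2^6 × 3
φ(n) = n × ∏(1 - 1/p) for each prime p dividing n
φ(192) = 192 × (1 - 1/2) × (1 - 1/3) = 64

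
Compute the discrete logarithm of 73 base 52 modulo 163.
79

Baby-step giant-step with step n = ⌈√163⌉ = 13.
Baby steps 52^j mod 163 (j:value) for j=0..12: 0:1, 1:52, 2:96, 3:102, 4:88, 5:12, 6:135, 7:11, 8:83, 9:78, 10:144, 11:153, 12:132.
Giant-step multiplier: 52^(-13) ≡ 52^(162-13) = 52^149 ≡ 154 (mod 163).
Giant steps γ_i = 73·154^i mod 163: γ_0=73, γ_1=158, γ_2=45, γ_3=84, γ_4=59, γ_5=121, γ_6=52 (in table at j=1).
x = i·n + j = 6·13 + 1 = 79.
Check: 52^79 ≡ 73 (mod 163).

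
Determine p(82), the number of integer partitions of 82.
20506255

p(n) counts ways to write n as a sum of positive integers (order ignored).
Euler's pentagonal recurrence: p(k) = p(k-1) + p(k-2) - p(k-5) - p(k-7) + p(k-12) + p(k-15) - ... (offsets j(3j∓1)/2, signs ++--, p(0)=1, p(<0)=0).
DP table for k = 0..81: p(0)=1, p(1)=1, p(2)=2, p(3)=3, p(4)=5, p(5)=7, p(6)=11, p(7)=15, p(8)=22, p(9)=30, p(10)=42, p(11)=56, p(12)=77, p(13)=101, p(14)=135, p(15)=176, p(16)=231, p(17)=297, p(18)=385, p(19)=490, p(20)=627, p(21)=792, p(22)=1002, p(23)=1255, p(24)=1575, p(25)=1958, p(26)=2436, p(27)=3010, p(28)=3718, p(29)=4565, p(30)=5604, p(31)=6842, p(32)=8349, p(33)=10143, p(34)=12310, p(35)=14883, p(36)=17977, p(37)=21637, p(38)=26015, p(39)=31185, p(40)=37338, p(41)=44583, p(42)=53174, p(43)=63261, p(44)=75175, p(45)=89134, p(46)=105558, p(47)=124754, p(48)=147273, p(49)=173525, p(50)=204226, p(51)=239943, p(52)=281589, p(53)=329931, p(54)=386155, p(55)=451276, p(56)=526823, p(57)=614154, p(58)=715220, p(59)=831820, p(60)=966467, p(61)=1121505, p(62)=1300156, p(63)=1505499, p(64)=1741630, p(65)=2012558, p(66)=2323520, p(67)=2679689, p(68)=3087735, p(69)=3554345, p(70)=4087968, p(71)=4697205, p(72)=5392783, p(73)=6185689, p(74)=7089500, p(75)=8118264, p(76)=9289091, p(77)=10619863, p(78)=12132164, p(79)=13848650, p(80)=15796476, p(81)=18004327.
Final step: p(82) = p(81) + p(80) - p(77) - p(75) + p(70) + p(67) - p(60) - p(56) + p(47) + p(42) - p(31) - p(25) + p(12) + p(5)
= 18004327 + 15796476 - 10619863 - 8118264 + 4087968 + 2679689 - 966467 - 526823 + 124754 + 53174 - 6842 - 1958 + 77 + 7
= 20506255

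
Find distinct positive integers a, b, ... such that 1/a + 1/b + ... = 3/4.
1/2 + 1/4

Greedy algorithm:
3/4: ceiling(4/3) = 2, use 1/2
1/4: ceiling(4/1) = 4, use 1/4
Result: 3/4 = 1/2 + 1/4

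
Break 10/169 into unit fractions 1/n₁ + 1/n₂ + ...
1/17 + 1/2873

Greedy algorithm:
10/169: ceiling(169/10) = 17, use 1/17
1/2873: ceiling(2873/1) = 2873, use 1/2873
Result: 10/169 = 1/17 + 1/2873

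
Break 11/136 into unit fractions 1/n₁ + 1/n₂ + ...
1/13 + 1/253 + 1/149102 + 1/33346960504

Greedy algorithm:
11/136: ceiling(136/11) = 13, use 1/13
7/1768: ceiling(1768/7) = 253, use 1/253
3/447304: ceiling(447304/3) = 149102, use 1/149102
1/33346960504: ceiling(33346960504/1) = 33346960504, use 1/33346960504
Result: 11/136 = 1/13 + 1/253 + 1/149102 + 1/33346960504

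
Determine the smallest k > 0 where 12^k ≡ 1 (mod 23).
11

23 is prime, so ord(12) divides φ(23) = 22.
Divisors of 22: 1, 2, 11, 22.
Repeated squaring: 12^1 ≡ 12, 12^2 ≡ 6, 12^4 ≡ 13, 12^8 ≡ 8, 12^16 ≡ 18 (mod 23).
Test 12^d mod 23 for each divisor d in increasing order:
12^1 ≡ 12
12^2 ≡ 6
12^11 = 12^8·12^2·12^1 ≡ 1  ← first divisor giving 1
The order is 11.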